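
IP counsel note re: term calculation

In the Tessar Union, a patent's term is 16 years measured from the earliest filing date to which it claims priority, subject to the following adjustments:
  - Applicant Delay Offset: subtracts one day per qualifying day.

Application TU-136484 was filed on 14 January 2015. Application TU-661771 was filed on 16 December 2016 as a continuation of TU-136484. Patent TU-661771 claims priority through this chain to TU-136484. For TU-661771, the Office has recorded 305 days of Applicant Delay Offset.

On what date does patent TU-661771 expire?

Earliest priority filing: 14 January 2015.
Base term: 14 January 2015 + 16 years → 14 January 2031.
Applicant Delay Offset: −305 days → 15 March 2030.

March 15, 2030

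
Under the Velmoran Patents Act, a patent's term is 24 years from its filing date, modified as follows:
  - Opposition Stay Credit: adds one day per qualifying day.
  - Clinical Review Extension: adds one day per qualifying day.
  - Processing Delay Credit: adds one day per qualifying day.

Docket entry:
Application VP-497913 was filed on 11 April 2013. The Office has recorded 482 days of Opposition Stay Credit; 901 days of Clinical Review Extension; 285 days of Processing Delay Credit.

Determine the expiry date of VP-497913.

Base term: filing date + 24 years → 11 April 2037.
Opposition Stay Credit: +482 days → 6 August 2038.
Clinical Review Extension: +901 days → 23 January 2041.
Processing Delay Credit: +285 days → 4 November 2041.

2041-11-04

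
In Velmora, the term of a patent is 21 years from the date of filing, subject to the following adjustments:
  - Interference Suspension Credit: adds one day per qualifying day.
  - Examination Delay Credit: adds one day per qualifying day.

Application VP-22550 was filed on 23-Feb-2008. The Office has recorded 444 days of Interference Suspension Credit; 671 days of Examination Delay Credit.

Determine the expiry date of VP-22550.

2032-03-14

Base term: filing date + 21 years → 23 February 2029.
Interference Suspension Credit: +444 days → 13 May 2030.
Examination Delay Credit: +671 days → 14 March 2032.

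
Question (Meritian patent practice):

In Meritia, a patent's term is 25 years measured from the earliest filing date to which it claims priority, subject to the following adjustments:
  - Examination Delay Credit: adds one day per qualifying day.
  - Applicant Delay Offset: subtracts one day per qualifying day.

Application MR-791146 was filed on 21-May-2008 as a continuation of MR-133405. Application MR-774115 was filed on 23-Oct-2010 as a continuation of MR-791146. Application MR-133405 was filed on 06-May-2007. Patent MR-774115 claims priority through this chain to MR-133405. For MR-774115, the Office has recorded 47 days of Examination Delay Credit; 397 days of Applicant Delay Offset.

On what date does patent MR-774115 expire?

Earliest priority filing: 6 May 2007.
Base term: 6 May 2007 + 25 years → 6 May 2032.
Examination Delay Credit: +47 days → 22 June 2032.
Applicant Delay Offset: −397 days → 22 May 2031.

May 22, 2031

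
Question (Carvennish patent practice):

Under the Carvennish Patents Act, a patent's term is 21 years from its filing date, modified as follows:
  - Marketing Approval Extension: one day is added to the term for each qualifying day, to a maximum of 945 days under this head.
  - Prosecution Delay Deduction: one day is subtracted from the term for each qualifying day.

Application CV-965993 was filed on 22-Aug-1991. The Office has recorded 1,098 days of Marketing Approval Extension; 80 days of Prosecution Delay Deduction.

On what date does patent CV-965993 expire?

2015-01-04

Base term: filing date + 21 years → 22 August 2012.
Marketing Approval Extension: 1098 days claimed exceeds the 945-day cap, so +945 days → 25 March 2015.
Prosecution Delay Deduction: −80 days → 4 January 2015.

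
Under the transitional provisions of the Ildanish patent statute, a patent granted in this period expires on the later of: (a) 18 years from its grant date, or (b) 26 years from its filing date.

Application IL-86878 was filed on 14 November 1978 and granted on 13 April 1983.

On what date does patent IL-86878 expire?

(a) grant + 18 years → 13 April 2001.
(b) filing + 26 years → 14 November 2004.
Later of the two: 14 November 2004.

2004-11-14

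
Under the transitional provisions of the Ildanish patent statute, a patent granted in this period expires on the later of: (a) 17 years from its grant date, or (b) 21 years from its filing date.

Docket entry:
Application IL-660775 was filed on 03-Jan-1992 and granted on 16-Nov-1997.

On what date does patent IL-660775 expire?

(a) grant + 17 years → 16 November 2014.
(b) filing + 21 years → 3 January 2013.
Later of the two: 16 November 2014.

2014-11-16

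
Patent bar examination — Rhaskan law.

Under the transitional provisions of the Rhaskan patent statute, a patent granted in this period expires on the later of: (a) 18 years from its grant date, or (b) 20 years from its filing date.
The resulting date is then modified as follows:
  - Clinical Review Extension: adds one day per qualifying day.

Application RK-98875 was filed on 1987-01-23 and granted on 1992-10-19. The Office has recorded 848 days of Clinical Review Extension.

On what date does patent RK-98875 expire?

February 13, 2013

(a) grant + 18 years → 19 October 2010.
(b) filing + 20 years → 23 January 2007.
Later of the two: 19 October 2010.
Clinical Review Extension: +848 days → 13 February 2013.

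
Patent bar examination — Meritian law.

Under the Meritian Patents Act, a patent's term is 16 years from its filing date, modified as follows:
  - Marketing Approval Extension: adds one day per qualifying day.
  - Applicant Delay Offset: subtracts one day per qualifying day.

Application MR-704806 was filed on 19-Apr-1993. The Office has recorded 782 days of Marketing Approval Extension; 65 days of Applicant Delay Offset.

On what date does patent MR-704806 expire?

Base term: filing date + 16 years → 19 April 2009.
Marketing Approval Extension: +782 days → 10 June 2011.
Applicant Delay Offset: −65 days → 6 April 2011.

2011-04-06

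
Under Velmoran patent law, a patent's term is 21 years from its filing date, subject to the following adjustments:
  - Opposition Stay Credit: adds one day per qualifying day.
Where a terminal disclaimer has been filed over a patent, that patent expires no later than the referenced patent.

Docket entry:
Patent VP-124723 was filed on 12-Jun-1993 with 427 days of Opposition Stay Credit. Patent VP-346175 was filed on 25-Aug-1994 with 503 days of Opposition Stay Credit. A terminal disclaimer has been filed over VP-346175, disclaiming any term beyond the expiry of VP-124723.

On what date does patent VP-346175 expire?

Natural term of VP-346175:
  Base: filing + 21 years → 25 August 2015.
  Opposition Stay Credit: +503 days → 9 January 2017.
Expiry of referenced patent VP-124723:
  Base: filing + 21 years → 12 June 2014.
  Opposition Stay Credit: +427 days → 13 August 2015.
Terminal disclaimer: VP-346175 expires on the earlier of 9 January 2017 and 13 August 2015.

August 13, 2015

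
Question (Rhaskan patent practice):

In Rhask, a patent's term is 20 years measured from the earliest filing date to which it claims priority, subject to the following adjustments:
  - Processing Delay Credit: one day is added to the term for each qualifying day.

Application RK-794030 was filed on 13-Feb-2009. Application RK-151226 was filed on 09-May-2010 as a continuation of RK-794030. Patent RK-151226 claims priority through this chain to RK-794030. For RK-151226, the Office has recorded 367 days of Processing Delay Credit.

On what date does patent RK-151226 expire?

Earliest priority filing: 13 February 2009.
Base term: 13 February 2009 + 20 years → 13 February 2029.
Processing Delay Credit: +367 days → 15 February 2030.

2030-02-15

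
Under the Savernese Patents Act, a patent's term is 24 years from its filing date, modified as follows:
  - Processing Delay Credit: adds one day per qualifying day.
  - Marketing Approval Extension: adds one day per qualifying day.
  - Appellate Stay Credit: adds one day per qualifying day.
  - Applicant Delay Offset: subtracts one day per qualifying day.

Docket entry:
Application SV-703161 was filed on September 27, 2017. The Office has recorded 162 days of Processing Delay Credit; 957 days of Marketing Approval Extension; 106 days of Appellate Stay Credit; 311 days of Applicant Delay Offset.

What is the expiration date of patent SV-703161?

2044-03-29

Base term: filing date + 24 years → 27 September 2041.
Processing Delay Credit: +162 days → 8 March 2042.
Marketing Approval Extension: +957 days → 20 October 2044.
Appellate Stay Credit: +106 days → 3 February 2045.
Applicant Delay Offset: −311 days → 29 March 2044.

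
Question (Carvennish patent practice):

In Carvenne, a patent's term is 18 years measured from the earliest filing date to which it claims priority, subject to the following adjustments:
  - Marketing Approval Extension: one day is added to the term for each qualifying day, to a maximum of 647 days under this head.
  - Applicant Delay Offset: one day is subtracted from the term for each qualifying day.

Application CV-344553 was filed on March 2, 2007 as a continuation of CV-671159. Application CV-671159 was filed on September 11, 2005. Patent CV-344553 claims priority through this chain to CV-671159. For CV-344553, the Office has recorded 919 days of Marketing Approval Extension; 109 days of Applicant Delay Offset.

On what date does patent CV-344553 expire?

Earliest priority filing: 11 September 2005.
Base term: 11 September 2005 + 18 years → 11 September 2023.
Marketing Approval Extension: 919 days claimed exceeds the 647-day cap, so +647 days → 19 June 2025.
Applicant Delay Offset: −109 days → 2 March 2025.

March 2, 2025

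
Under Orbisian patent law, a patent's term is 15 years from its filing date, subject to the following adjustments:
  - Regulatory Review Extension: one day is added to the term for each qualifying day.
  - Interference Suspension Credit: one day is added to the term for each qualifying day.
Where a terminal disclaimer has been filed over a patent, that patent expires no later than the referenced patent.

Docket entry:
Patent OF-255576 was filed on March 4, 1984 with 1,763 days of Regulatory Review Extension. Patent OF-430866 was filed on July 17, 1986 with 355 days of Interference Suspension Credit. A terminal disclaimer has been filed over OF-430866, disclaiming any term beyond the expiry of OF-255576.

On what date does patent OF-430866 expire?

July 7, 2002

Natural term of OF-430866:
  Base: filing + 15 years → 17 July 2001.
  Interference Suspension Credit: +355 days → 7 July 2002.
Expiry of referenced patent OF-255576:
  Base: filing + 15 years → 4 March 1999.
  Regulatory Review Extension: +1763 days → 31 December 2003.
Terminal disclaimer: OF-430866 expires on the earlier of 7 July 2002 and 31 December 2003.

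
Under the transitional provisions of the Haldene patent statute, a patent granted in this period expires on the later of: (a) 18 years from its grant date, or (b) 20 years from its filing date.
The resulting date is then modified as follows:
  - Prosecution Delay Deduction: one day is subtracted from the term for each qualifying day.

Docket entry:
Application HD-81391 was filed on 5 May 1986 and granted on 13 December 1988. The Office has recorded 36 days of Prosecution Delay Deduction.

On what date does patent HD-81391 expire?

(a) grant + 18 years → 13 December 2006.
(b) filing + 20 years → 5 May 2006.
Later of the two: 13 December 2006.
Prosecution Delay Deduction: −36 days → 7 November 2006.

November 7, 2006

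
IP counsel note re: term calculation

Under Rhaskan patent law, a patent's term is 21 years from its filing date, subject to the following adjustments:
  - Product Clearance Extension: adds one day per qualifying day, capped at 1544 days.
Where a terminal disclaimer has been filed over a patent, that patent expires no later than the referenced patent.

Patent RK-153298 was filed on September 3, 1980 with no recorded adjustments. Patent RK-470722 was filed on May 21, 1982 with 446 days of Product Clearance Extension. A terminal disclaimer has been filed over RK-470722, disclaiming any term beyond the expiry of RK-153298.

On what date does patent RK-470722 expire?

Natural term of RK-470722:
  Base: filing + 21 years → 21 May 2003.
  Product Clearance Extension: 446 days (within the 1544-day cap) → +446 days → 9 August 2004.
Expiry of referenced patent RK-153298:
  Base: filing + 21 years → 3 September 2001.
Terminal disclaimer: RK-470722 expires on the earlier of 9 August 2004 and 3 September 2001.

2001-09-03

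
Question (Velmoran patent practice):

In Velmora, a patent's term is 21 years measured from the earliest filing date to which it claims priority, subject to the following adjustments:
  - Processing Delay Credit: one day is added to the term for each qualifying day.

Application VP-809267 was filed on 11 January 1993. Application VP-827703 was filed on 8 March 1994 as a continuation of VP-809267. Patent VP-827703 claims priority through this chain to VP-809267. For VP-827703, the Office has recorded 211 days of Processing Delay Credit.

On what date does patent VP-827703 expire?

August 10, 2014

Earliest priority filing: 11 January 1993.
Base term: 11 January 1993 + 21 years → 11 January 2014.
Processing Delay Credit: +211 days → 10 August 2014.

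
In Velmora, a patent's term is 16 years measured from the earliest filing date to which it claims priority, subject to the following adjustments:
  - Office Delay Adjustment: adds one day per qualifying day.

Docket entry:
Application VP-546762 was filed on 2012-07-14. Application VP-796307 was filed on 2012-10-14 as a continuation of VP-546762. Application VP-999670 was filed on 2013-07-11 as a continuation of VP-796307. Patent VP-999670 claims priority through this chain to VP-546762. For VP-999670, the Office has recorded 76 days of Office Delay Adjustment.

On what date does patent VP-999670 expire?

Earliest priority filing: 14 July 2012.
Base term: 14 July 2012 + 16 years → 14 July 2028.
Office Delay Adjustment: +76 days → 28 September 2028.

September 28, 2028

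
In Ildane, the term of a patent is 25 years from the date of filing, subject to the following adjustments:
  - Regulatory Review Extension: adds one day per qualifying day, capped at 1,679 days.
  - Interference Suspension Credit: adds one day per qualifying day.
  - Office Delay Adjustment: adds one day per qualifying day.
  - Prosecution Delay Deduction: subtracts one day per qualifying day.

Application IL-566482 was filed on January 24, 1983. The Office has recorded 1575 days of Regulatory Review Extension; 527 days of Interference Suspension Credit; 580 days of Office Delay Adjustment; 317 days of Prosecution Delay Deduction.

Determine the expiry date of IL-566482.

Base term: filing date + 25 years → 24 January 2008.
Regulatory Review Extension: 1575 days (within the 1679-day cap) → +1575 days → 17 May 2012.
Interference Suspension Credit: +527 days → 26 October 2013.
Office Delay Adjustment: +580 days → 29 May 2015.
Prosecution Delay Deduction: −317 days → 16 July 2014.

July 16, 2014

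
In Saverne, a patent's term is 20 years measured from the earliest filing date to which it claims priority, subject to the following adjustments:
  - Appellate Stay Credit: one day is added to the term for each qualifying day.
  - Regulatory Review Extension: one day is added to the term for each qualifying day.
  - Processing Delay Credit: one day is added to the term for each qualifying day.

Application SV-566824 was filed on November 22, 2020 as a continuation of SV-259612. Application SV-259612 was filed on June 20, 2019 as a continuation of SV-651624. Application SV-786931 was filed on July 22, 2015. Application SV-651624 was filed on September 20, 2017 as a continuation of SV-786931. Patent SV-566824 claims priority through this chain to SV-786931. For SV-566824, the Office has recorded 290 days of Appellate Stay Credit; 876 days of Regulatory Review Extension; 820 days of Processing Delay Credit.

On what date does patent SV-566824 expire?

Earliest priority filing: 22 July 2015.
Base term: 22 July 2015 + 20 years → 22 July 2035.
Appellate Stay Credit: +290 days → 7 May 2036.
Regulatory Review Extension: +876 days → 30 September 2038.
Processing Delay Credit: +820 days → 28 December 2040.

December 28, 2040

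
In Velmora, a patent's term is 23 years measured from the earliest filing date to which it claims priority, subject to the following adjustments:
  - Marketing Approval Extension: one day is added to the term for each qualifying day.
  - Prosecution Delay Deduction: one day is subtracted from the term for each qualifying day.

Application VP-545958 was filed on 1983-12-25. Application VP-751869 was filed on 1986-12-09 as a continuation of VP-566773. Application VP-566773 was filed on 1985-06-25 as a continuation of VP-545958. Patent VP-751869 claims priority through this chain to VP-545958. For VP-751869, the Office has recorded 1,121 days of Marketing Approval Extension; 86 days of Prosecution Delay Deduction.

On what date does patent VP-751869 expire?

October 25, 2009

Earliest priority filing: 25 December 1983.
Base term: 25 December 1983 + 23 years → 25 December 2006.
Marketing Approval Extension: +1121 days → 19 January 2010.
Prosecution Delay Deduction: −86 days → 25 October 2009.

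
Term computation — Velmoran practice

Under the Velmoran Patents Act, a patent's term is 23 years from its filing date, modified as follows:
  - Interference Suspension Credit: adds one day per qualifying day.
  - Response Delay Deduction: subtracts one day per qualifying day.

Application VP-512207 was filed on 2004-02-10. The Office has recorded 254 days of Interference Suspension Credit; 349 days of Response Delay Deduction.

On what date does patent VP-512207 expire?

Base term: filing date + 23 years → 10 February 2027.
Interference Suspension Credit: +254 days → 22 October 2027.
Response Delay Deduction: −349 days → 7 November 2026.

2026-11-07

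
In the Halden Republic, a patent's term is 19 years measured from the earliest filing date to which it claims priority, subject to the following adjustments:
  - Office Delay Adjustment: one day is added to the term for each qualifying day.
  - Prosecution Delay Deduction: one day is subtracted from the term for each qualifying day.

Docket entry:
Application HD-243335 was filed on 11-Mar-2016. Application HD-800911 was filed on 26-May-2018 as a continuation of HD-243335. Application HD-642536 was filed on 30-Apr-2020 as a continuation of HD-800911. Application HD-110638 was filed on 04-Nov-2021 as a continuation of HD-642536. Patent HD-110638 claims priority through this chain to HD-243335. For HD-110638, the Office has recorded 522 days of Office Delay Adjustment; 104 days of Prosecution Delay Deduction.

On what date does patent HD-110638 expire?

May 2, 2036

Earliest priority filing: 11 March 2016.
Base term: 11 March 2016 + 19 years → 11 March 2035.
Office Delay Adjustment: +522 days → 14 August 2036.
Prosecution Delay Deduction: −104 days → 2 May 2036.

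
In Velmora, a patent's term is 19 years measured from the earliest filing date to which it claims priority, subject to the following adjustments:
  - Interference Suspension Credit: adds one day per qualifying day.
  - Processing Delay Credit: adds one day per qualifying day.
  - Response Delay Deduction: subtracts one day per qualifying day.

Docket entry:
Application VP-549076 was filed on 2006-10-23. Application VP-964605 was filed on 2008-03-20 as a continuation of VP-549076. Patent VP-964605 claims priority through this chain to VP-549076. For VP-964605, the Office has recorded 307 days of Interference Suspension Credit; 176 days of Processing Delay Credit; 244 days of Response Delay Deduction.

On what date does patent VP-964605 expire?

Earliest priority filing: 23 October 2006.
Base term: 23 October 2006 + 19 years → 23 October 2025.
Interference Suspension Credit: +307 days → 26 August 2026.
Processing Delay Credit: +176 days → 18 February 2027.
Response Delay Deduction: −244 days → 19 June 2026.

June 19, 2026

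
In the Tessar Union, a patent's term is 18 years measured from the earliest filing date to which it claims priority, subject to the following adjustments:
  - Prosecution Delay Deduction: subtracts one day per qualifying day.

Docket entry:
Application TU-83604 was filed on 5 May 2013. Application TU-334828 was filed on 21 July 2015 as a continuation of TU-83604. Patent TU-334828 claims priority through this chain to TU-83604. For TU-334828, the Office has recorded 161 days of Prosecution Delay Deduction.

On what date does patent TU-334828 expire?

Earliest priority filing: 5 May 2013.
Base term: 5 May 2013 + 18 years → 5 May 2031.
Prosecution Delay Deduction: −161 days → 25 November 2030.

November 25, 2030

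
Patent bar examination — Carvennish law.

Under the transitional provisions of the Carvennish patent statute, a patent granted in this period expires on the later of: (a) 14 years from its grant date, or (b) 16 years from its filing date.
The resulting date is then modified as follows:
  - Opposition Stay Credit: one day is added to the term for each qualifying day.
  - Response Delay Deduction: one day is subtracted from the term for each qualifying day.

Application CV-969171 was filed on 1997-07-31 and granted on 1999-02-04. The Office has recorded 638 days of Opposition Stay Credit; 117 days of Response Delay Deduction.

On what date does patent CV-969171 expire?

(a) grant + 14 years → 4 February 2013.
(b) filing + 16 years → 31 July 2013.
Later of the two: 31 July 2013.
Opposition Stay Credit: +638 days → 30 April 2015.
Response Delay Deduction: −117 days → 3 January 2015.

2015-01-03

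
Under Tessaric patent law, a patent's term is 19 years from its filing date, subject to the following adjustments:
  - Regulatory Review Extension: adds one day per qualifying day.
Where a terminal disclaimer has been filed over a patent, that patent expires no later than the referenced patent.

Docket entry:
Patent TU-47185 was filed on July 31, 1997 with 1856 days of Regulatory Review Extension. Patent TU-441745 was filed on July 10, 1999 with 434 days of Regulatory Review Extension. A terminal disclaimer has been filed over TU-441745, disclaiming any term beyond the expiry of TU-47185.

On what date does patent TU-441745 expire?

2019-09-17

Natural term of TU-441745:
  Base: filing + 19 years → 10 July 2018.
  Regulatory Review Extension: +434 days → 17 September 2019.
Expiry of referenced patent TU-47185:
  Base: filing + 19 years → 31 July 2016.
  Regulatory Review Extension: +1856 days → 30 August 2021.
Terminal disclaimer: TU-441745 expires on the earlier of 17 September 2019 and 30 August 2021.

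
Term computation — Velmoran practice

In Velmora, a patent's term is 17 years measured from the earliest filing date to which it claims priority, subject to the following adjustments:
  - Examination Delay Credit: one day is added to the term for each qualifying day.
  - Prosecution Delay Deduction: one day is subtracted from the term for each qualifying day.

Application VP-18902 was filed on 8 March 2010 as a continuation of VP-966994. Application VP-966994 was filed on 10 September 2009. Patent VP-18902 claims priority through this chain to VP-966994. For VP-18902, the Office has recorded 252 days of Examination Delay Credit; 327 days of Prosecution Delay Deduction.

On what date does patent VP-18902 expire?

June 27, 2026

Earliest priority filing: 10 September 2009.
Base term: 10 September 2009 + 17 years → 10 September 2026.
Examination Delay Credit: +252 days → 20 May 2027.
Prosecution Delay Deduction: −327 days → 27 June 2026.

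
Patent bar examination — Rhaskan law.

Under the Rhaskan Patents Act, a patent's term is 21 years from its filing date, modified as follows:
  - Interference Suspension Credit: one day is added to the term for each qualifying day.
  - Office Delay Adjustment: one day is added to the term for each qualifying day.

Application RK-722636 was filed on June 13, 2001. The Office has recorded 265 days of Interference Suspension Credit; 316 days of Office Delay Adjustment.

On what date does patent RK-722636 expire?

Base term: filing date + 21 years → 13 June 2022.
Interference Suspension Credit: +265 days → 5 March 2023.
Office Delay Adjustment: +316 days → 15 January 2024.

2024-01-15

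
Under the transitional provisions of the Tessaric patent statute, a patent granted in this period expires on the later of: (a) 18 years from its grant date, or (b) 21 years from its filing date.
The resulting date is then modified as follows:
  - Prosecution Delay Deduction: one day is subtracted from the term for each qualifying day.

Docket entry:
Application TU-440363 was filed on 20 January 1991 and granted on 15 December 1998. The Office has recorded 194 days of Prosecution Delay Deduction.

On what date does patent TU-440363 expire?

(a) grant + 18 years → 15 December 2016.
(b) filing + 21 years → 20 January 2012.
Later of the two: 15 December 2016.
Prosecution Delay Deduction: −194 days → 4 June 2016.

2016-06-04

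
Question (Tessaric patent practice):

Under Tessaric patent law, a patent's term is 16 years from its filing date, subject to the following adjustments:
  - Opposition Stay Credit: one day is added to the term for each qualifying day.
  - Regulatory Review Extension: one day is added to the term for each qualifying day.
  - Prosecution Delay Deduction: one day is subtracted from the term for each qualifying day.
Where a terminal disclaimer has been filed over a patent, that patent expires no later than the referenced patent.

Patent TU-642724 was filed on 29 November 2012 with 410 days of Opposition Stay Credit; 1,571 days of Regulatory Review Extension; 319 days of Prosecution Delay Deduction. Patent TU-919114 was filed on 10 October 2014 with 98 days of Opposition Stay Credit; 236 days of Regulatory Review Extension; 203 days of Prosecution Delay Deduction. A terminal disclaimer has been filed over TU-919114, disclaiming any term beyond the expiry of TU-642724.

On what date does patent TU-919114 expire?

2031-02-18

Natural term of TU-919114:
  Base: filing + 16 years → 10 October 2030.
  Opposition Stay Credit: +98 days → 16 January 2031.
  Regulatory Review Extension: +236 days → 9 September 2031.
  Prosecution Delay Deduction: −203 days → 18 February 2031.
Expiry of referenced patent TU-642724:
  Base: filing + 16 years → 29 November 2028.
  Opposition Stay Credit: +410 days → 13 January 2030.
  Regulatory Review Extension: +1571 days → 3 May 2034.
  Prosecution Delay Deduction: −319 days → 18 June 2033.
Terminal disclaimer: TU-919114 expires on the earlier of 18 February 2031 and 18 June 2033.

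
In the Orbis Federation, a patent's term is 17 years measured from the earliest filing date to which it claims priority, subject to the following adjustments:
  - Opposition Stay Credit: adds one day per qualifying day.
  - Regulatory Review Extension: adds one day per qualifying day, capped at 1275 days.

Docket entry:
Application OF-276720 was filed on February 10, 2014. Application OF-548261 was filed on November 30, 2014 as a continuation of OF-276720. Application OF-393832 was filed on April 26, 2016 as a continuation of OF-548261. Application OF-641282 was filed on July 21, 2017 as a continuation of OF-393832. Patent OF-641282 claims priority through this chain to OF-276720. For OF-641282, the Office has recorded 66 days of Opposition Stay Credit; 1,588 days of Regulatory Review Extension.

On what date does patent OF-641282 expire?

October 13, 2034

Earliest priority filing: 10 February 2014.
Base term: 10 February 2014 + 17 years → 10 February 2031.
Opposition Stay Credit: +66 days → 17 April 2031.
Regulatory Review Extension: 1588 days claimed exceeds the 1275-day cap, so +1275 days → 13 October 2034.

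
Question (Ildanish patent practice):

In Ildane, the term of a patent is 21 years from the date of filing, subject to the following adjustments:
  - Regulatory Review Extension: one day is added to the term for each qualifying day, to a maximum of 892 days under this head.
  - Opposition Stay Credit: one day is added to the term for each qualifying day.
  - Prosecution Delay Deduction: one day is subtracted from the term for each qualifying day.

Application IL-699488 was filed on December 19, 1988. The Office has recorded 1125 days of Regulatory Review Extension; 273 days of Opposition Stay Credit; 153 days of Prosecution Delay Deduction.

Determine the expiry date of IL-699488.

Base term: filing date + 21 years → 19 December 2009.
Regulatory Review Extension: 1125 days claimed exceeds the 892-day cap, so +892 days → 29 May 2012.
Opposition Stay Credit: +273 days → 26 February 2013.
Prosecution Delay Deduction: −153 days → 26 September 2012.

September 26, 2012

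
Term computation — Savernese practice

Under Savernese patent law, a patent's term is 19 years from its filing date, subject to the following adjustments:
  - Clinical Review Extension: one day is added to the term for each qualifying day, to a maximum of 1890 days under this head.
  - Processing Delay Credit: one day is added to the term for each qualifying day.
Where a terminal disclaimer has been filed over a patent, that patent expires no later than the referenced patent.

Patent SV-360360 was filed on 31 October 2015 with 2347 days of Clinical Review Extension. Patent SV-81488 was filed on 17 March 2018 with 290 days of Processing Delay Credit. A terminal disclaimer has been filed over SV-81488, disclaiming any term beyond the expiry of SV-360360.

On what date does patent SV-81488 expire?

Natural term of SV-81488:
  Base: filing + 19 years → 17 March 2037.
  Processing Delay Credit: +290 days → 1 January 2038.
Expiry of referenced patent SV-360360:
  Base: filing + 19 years → 31 October 2034.
  Clinical Review Extension: 2347 days claimed exceeds the 1890-day cap, so +1890 days → 3 January 2040.
Terminal disclaimer: SV-81488 expires on the earlier of 1 January 2038 and 3 January 2040.

January 1, 2038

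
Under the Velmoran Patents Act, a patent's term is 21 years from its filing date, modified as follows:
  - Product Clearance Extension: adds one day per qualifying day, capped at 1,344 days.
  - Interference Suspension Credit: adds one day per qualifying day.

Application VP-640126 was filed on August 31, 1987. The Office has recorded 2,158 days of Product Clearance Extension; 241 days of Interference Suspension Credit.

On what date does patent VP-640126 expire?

Base term: filing date + 21 years → 31 August 2008.
Product Clearance Extension: 2158 days claimed exceeds the 1344-day cap, so +1344 days → 6 May 2012.
Interference Suspension Credit: +241 days → 2 January 2013.

January 2, 2013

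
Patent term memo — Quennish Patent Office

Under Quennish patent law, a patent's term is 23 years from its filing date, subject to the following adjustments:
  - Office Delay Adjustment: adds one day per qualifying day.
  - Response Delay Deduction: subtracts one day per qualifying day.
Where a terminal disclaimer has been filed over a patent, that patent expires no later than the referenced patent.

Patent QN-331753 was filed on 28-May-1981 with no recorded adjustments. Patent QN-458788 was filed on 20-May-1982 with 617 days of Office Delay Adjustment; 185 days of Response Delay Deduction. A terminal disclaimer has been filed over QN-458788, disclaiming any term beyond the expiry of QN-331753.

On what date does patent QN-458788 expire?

May 28, 2004

Natural term of QN-458788:
  Base: filing + 23 years → 20 May 2005.
  Office Delay Adjustment: +617 days → 27 January 2007.
  Response Delay Deduction: −185 days → 26 July 2006.
Expiry of referenced patent QN-331753:
  Base: filing + 23 years → 28 May 2004.
Terminal disclaimer: QN-458788 expires on the earlier of 26 July 2006 and 28 May 2004.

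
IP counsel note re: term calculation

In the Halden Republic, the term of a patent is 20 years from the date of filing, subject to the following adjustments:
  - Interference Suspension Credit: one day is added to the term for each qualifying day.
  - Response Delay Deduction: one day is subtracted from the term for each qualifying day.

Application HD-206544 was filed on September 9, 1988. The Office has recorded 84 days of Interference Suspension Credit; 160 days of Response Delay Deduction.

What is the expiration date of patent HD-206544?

Base term: filing date + 20 years → 9 September 2008.
Interference Suspension Credit: +84 days → 2 December 2008.
Response Delay Deduction: −160 days → 25 June 2008.

June 25, 2008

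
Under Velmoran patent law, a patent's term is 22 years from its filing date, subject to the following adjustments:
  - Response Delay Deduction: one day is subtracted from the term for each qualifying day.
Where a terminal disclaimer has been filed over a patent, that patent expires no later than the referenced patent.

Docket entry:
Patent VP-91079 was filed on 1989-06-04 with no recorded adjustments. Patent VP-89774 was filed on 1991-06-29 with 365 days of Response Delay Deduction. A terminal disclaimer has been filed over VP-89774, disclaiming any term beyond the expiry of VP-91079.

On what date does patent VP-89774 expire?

2011-06-04

Natural term of VP-89774:
  Base: filing + 22 years → 29 June 2013.
  Response Delay Deduction: −365 days → 29 June 2012.
Expiry of referenced patent VP-91079:
  Base: filing + 22 years → 4 June 2011.
Terminal disclaimer: VP-89774 expires on the earlier of 29 June 2012 and 4 June 2011.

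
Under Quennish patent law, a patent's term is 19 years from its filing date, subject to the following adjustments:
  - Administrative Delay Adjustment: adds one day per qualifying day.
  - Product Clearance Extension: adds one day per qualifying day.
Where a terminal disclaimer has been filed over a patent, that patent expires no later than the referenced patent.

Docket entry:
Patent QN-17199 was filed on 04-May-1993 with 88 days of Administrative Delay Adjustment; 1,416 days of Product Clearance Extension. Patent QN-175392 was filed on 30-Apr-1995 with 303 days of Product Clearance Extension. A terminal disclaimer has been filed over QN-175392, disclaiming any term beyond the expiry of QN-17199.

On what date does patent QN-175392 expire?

Natural term of QN-175392:
  Base: filing + 19 years → 30 April 2014.
  Product Clearance Extension: +303 days → 27 February 2015.
Expiry of referenced patent QN-17199:
  Base: filing + 19 years → 4 May 2012.
  Administrative Delay Adjustment: +88 days → 31 July 2012.
  Product Clearance Extension: +1416 days → 16 June 2016.
Terminal disclaimer: QN-175392 expires on the earlier of 27 February 2015 and 16 June 2016.

February 27, 2015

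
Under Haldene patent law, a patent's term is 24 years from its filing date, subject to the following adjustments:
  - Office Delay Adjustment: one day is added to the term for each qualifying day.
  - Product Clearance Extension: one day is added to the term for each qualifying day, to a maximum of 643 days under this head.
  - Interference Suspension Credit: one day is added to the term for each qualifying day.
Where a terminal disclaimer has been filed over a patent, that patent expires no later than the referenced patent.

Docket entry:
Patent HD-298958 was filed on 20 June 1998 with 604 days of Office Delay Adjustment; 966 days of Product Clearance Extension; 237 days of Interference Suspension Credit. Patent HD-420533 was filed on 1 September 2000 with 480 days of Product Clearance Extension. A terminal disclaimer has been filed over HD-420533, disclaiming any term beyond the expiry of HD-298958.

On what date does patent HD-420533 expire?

Natural term of HD-420533:
  Base: filing + 24 years → 1 September 2024.
  Product Clearance Extension: 480 days (within the 643-day cap) → +480 days → 25 December 2025.
Expiry of referenced patent HD-298958:
  Base: filing + 24 years → 20 June 2022.
  Office Delay Adjustment: +604 days → 14 February 2024.
  Product Clearance Extension: 966 days claimed exceeds the 643-day cap, so +643 days → 18 November 2025.
  Interference Suspension Credit: +237 days → 13 July 2026.
Terminal disclaimer: HD-420533 expires on the earlier of 25 December 2025 and 13 July 2026.

2025-12-25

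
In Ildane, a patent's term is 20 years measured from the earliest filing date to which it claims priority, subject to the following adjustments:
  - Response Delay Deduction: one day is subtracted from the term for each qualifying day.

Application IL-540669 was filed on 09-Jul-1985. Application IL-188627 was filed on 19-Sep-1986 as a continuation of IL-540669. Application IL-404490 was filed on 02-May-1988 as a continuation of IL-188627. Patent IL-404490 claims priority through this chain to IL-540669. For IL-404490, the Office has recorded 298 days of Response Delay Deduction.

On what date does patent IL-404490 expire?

2004-09-14

Earliest priority filing: 9 July 1985.
Base term: 9 July 1985 + 20 years → 9 July 2005.
Response Delay Deduction: −298 days → 14 September 2004.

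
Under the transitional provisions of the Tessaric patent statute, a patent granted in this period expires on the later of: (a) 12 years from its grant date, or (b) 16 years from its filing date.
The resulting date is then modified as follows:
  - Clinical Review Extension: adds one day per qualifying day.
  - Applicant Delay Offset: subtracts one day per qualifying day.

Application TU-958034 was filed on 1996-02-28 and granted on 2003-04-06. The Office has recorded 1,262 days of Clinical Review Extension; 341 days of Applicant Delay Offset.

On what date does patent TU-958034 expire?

October 13, 2017

(a) grant + 12 years → 6 April 2015.
(b) filing + 16 years → 28 February 2012.
Later of the two: 6 April 2015.
Clinical Review Extension: +1262 days → 19 September 2018.
Applicant Delay Offset: −341 days → 13 October 2017.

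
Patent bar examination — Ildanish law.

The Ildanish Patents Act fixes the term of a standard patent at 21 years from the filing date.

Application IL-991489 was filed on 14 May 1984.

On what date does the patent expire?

May 14, 2005

Filing date + 21 years → 14 May 2005.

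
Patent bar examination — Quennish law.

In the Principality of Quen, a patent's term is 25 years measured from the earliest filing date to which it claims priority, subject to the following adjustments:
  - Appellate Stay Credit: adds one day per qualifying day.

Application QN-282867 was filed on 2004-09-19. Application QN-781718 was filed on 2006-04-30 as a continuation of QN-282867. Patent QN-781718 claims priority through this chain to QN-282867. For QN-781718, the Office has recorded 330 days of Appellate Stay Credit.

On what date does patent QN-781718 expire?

2030-08-15

Earliest priority filing: 19 September 2004.
Base term: 19 September 2004 + 25 years → 19 September 2029.
Appellate Stay Credit: +330 days → 15 August 2030.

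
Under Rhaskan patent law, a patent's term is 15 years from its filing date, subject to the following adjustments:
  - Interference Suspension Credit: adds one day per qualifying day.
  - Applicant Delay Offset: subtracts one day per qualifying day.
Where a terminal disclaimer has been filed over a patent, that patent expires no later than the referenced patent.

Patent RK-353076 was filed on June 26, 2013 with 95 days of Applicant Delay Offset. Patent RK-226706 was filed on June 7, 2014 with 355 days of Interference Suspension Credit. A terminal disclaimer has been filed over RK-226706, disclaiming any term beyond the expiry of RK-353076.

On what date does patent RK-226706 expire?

Natural term of RK-226706:
  Base: filing + 15 years → 7 June 2029.
  Interference Suspension Credit: +355 days → 28 May 2030.
Expiry of referenced patent RK-353076:
  Base: filing + 15 years → 26 June 2028.
  Applicant Delay Offset: −95 days → 23 March 2028.
Terminal disclaimer: RK-226706 expires on the earlier of 28 May 2030 and 23 March 2028.

March 23, 2028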